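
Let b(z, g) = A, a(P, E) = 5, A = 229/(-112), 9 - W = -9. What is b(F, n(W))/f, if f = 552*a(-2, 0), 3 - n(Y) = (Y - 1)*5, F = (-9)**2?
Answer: -229/309120 ≈ -0.00074081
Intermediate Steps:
W = 18 (W = 9 - 1*(-9) = 9 + 9 = 18)
F = 81
A = -229/112 (A = 229*(-1/112) = -229/112 ≈ -2.0446)
n(Y) = 8 - 5*Y (n(Y) = 3 - (Y - 1)*5 = 3 - (-1 + Y)*5 = 3 - (-5 + 5*Y) = 3 + (5 - 5*Y) = 8 - 5*Y)
b(z, g) = -229/112
f = 2760 (f = 552*5 = 2760)
b(F, n(W))/f = -229/112/2760 = -229/112*1/2760 = -229/309120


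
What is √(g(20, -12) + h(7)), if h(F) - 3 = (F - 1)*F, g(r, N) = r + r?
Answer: √85 ≈ 9.2195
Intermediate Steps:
g(r, N) = 2*r
h(F) = 3 + F*(-1 + F) (h(F) = 3 + (F - 1)*F = 3 + (-1 + F)*F = 3 + F*(-1 + F))
√(g(20, -12) + h(7)) = √(2*20 + (3 + 7² - 1*7)) = √(40 + (3 + 49 - 7)) = √(40 + 45) = √85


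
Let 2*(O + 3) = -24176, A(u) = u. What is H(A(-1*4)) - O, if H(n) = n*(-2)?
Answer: 12099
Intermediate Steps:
H(n) = -2*n
O = -12091 (O = -3 + (1/2)*(-24176) = -3 - 12088 = -12091)
H(A(-1*4)) - O = -(-2)*4 - 1*(-12091) = -2*(-4) + 12091 = 8 + 12091 = 12099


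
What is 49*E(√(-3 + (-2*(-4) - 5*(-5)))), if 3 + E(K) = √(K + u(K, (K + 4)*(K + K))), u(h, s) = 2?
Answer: -147 + 49*√(2 + √30) ≈ -13.012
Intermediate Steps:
E(K) = -3 + √(2 + K) (E(K) = -3 + √(K + 2) = -3 + √(2 + K))
49*E(√(-3 + (-2*(-4) - 5*(-5)))) = 49*(-3 + √(2 + √(-3 + (-2*(-4) - 5*(-5))))) = 49*(-3 + √(2 + √(-3 + (8 + 25)))) = 49*(-3 + √(2 + √(-3 + 33))) = 49*(-3 + √(2 + √30)) = -147 + 49*√(2 + √30)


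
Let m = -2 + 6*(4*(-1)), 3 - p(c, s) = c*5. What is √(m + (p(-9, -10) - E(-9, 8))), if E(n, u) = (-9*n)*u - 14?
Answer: 6*I*√17 ≈ 24.739*I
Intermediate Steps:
p(c, s) = 3 - 5*c (p(c, s) = 3 - c*5 = 3 - 5*c)
E(n, u) = -14 - 9*n*u (E(n, u) = -9*n*u - 14 = -14 - 9*n*u)
m = -26 (m = -2 + 6*(-4) = -2 - 24 = -26)
√(m + (p(-9, -10) - E(-9, 8))) = √(-26 + ((3 - 5*(-9)) - (-14 - 9*(-9)*8))) = √(-26 + ((3 + 45) - (-14 + 648))) = √(-26 + (48 - 1*634)) = √(-26 + (48 - 634)) = √(-26 - 586) = √(-612) = 6*I*√17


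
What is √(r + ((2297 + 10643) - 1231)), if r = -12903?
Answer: I*√1194 ≈ 34.554*I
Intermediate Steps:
√(r + ((2297 + 10643) - 1231)) = √(-12903 + ((2297 + 10643) - 1231)) = √(-12903 + (12940 - 1231)) = √(-12903 + 11709) = √(-1194) = I*√1194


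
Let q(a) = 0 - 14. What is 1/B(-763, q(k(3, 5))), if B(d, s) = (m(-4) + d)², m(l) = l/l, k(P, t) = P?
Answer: 1/580644 ≈ 1.7222e-6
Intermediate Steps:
q(a) = -14
m(l) = 1
B(d, s) = (1 + d)²
1/B(-763, q(k(3, 5))) = 1/((1 - 763)²) = 1/((-762)²) = 1/580644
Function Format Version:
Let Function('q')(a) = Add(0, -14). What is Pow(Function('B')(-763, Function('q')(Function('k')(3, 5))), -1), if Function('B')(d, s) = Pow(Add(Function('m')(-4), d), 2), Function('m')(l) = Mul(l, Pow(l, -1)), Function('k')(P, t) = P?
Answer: Rational(1, 580644) ≈ 1.7222e-6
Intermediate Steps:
Function('q')(a) = -14
Function('m')(l) = 1
Function('B')(d, s) = Pow(Add(1, d), 2)
Pow(Function('B')(-763, Function('q')(Function('k')(3, 5))), -1) = Pow(Pow(Add(1, -763), 2), -1) = Pow(Pow(-762, 2), -1) = Pow(580644, -1) = Rational(1, 580644)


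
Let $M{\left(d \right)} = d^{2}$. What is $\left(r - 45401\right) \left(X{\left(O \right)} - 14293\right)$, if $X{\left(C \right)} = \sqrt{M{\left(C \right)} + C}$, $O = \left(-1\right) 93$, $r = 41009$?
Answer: $62774856 - 8784 \sqrt{2139} \approx 6.2369 \cdot 10^{7}$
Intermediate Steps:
$O = -93$
$X{\left(C \right)} = \sqrt{C + C^{2}}$ ($X{\left(C \right)} = \sqrt{C^{2} + C} = \sqrt{C + C^{2}}$)
$\left(r - 45401\right) \left(X{\left(O \right)} - 14293\right) = \left(41009 - 45401\right) \left(\sqrt{- 93 \left(1 - 93\right)} - 14293\right) = - 4392 \left(\sqrt{\left(-93\right) \left(-92\right)} - 14293\right) = - 4392 \left(\sqrt{8556} - 14293\right) = - 4392 \left(2 \sqrt{2139} - 14293\right) = - 4392 \left(-14293 + 2 \sqrt{2139}\right) = 62774856 - 8784 \sqrt{2139}$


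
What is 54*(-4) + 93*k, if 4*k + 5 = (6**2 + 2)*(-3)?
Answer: -11931/4 ≈ -2982.8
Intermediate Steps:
k = -119/4 (k = -5/4 + ((6**2 + 2)*(-3))/4 = -5/4 + ((36 + 2)*(-3))/4 = -5/4 + (38*(-3))/4 = -5/4 + (1/4)*(-114) = -5/4 - 57/2 = -119/4 ≈ -29.750)
54*(-4) + 93*k = 54*(-4) + 93*(-119/4) = -216 - 11067/4 = -11931/4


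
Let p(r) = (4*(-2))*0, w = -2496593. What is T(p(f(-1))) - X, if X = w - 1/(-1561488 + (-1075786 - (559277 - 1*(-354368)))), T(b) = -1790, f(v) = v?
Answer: 8858843373956/3550919 ≈ 2.4948e+6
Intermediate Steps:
p(r) = 0 (p(r) = -8*0 = 0)
X = -8865199518966/3550919 (X = -2496593 - 1/(-1561488 + (-1075786 - (559277 - 1*(-354368)))) = -2496593 - 1/(-1561488 + (-1075786 - (559277 + 354368))) = -2496593 - 1/(-1561488 + (-1075786 - 1*913645)) = -2496593 - 1/(-1561488 + (-1075786 - 913645)) = -2496593 - 1/(-1561488 - 1989431) = -2496593 - 1/(-3550919) = -2496593 - 1*(-1/3550919) = -2496593 + 1/3550919 = -8865199518966/3550919 ≈ -2.4966e+6)
T(p(f(-1))) - X = -1790 - 1*(-8865199518966/3550919) = -1790 + 8865199518966/3550919 = 8858843373956/3550919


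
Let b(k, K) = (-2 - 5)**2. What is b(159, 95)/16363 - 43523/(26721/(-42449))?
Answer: 30230771882530/437235723 ≈ 69141.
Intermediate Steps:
b(k, K) = 49 (b(k, K) = (-7)**2 = 49)
b(159, 95)/16363 - 43523/(26721/(-42449)) = 49/16363 - 43523/(26721/(-42449)) = 49*(1/16363) - 43523/(26721*(-1/42449)) = 49/16363 - 43523/(-26721/42449) = 49/16363 - 43523*(-42449/26721) = 49/16363 + 1847507827/26721 = 30230771882530/437235723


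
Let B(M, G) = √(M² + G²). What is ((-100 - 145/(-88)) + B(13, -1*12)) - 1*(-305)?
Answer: 18185/88 + √313 ≈ 224.34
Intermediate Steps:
B(M, G) = √(G² + M²)
((-100 - 145/(-88)) + B(13, -1*12)) - 1*(-305) = ((-100 - 145/(-88)) + √((-1*12)² + 13²)) - 1*(-305) = ((-100 - 145*(-1/88)) + √((-12)² + 169)) + 305 = ((-100 + 145/88) + √(144 + 169)) + 305 = (-8655/88 + √313) + 305 = 18185/88 + √313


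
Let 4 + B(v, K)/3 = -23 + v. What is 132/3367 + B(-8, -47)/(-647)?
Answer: 438939/2178449 ≈ 0.20149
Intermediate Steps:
B(v, K) = -81 + 3*v (B(v, K) = -12 + 3*(-23 + v) = -12 + (-69 + 3*v) = -81 + 3*v)
132/3367 + B(-8, -47)/(-647) = 132/3367 + (-81 + 3*(-8))/(-647) = 132*(1/3367) + (-81 - 24)*(-1/647) = 132/3367 - 105*(-1/647) = 132/3367 + 105/647 = 438939/2178449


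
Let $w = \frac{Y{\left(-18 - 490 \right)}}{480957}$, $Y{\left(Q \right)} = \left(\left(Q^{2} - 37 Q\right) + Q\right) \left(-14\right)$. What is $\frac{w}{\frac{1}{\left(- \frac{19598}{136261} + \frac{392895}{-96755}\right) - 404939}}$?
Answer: $\frac{4131043306532433740288}{1268180978066727} \approx 3.2575 \cdot 10^{6}$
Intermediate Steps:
$Y{\left(Q \right)} = - 14 Q^{2} + 504 Q$ ($Y{\left(Q \right)} = \left(Q^{2} - 36 Q\right) \left(-14\right) = - 14 Q^{2} + 504 Q$)
$w = - \frac{3868928}{480957}$ ($w = \frac{14 \left(-18 - 490\right) \left(36 - \left(-18 - 490\right)\right)}{480957} = 14 \left(-18 - 490\right) \left(36 - \left(-18 - 490\right)\right) \frac{1}{480957} = 14 \left(-508\right) \left(36 - -508\right) \frac{1}{480957} = 14 \left(-508\right) \left(36 + 508\right) \frac{1}{480957} = 14 \left(-508\right) 544 \cdot \frac{1}{480957} = \left(-3868928\right) \frac{1}{480957} = - \frac{3868928}{480957} \approx -8.0442$)
$\frac{w}{\frac{1}{\left(- \frac{19598}{136261} + \frac{392895}{-96755}\right) - 404939}} = - \frac{3868928}{480957 \frac{1}{\left(- \frac{19598}{136261} + \frac{392895}{-96755}\right) - 404939}} = - \frac{3868928}{480957 \frac{1}{\left(\left(-19598\right) \frac{1}{136261} + 392895 \left(- \frac{1}{96755}\right)\right) - 404939}} = - \frac{3868928}{480957 \frac{1}{\left(- \frac{19598}{136261} - \frac{78579}{19351}\right) - 404939}} = - \frac{3868928}{480957 \frac{1}{- \frac{11086494017}{2636786611} - 404939}} = - \frac{3868928}{480957 \frac{1}{- \frac{1067748819965746}{2636786611}}} = - \frac{3868928}{480957 \left(- \frac{2636786611}{1067748819965746}\right)} = \left(- \frac{3868928}{480957}\right) \left(- \frac{1067748819965746}{2636786611}\right) = \frac{4131043306532433740288}{1268180978066727}$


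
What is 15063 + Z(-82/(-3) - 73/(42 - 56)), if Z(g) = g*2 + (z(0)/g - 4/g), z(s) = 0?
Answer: 434278702/28707 ≈ 15128.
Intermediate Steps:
Z(g) = -4/g + 2*g (Z(g) = g*2 + (0/g - 4/g) = 2*g + (0 - 4/g) = 2*g - 4/g = -4/g + 2*g)
15063 + Z(-82/(-3) - 73/(42 - 56)) = 15063 + (-4/(-82/(-3) - 73/(42 - 56)) + 2*(-82/(-3) - 73/(42 - 56))) = 15063 + (-4/(-82*(-⅓) - 73/(-14)) + 2*(-82*(-⅓) - 73/(-14))) = 15063 + (-4/(82/3 - 73*(-1/14)) + 2*(82/3 - 73*(-1/14))) = 15063 + (-4/(82/3 + 73/14) + 2*(82/3 + 73/14)) = 15063 + (-4/1367/42 + 2*(1367/42)) = 15063 + (-4*42/1367 + 1367/21) = 15063 + (-168/1367 + 1367/21) = 15063 + 1865161/28707 = 434278702/28707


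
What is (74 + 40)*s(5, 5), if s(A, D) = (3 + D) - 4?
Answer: 456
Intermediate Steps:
s(A, D) = -1 + D
(74 + 40)*s(5, 5) = (74 + 40)*(-1 + 5) = 114*4 = 456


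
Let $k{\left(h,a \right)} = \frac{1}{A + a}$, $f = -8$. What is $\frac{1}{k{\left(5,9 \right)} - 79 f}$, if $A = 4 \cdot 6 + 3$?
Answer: $\frac{36}{22753} \approx 0.0015822$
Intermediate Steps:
$A = 27$ ($A = 24 + 3 = 27$)
$k{\left(h,a \right)} = \frac{1}{27 + a}$
$\frac{1}{k{\left(5,9 \right)} - 79 f} = \frac{1}{\frac{1}{27 + 9} - -632} = \frac{1}{\frac{1}{36} + 632} = \frac{1}{\frac{22753}{36}} = \frac{36}{22753}$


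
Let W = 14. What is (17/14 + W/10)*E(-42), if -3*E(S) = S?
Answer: 183/5 ≈ 36.600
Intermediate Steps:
E(S) = -S/3
(17/14 + W/10)*E(-42) = (17/14 + 14/10)*(-⅓*(-42)) = (17*(1/14) + 14*(⅒))*14 = (17/14 + 7/5)*14 = (183/70)*14 = 183/5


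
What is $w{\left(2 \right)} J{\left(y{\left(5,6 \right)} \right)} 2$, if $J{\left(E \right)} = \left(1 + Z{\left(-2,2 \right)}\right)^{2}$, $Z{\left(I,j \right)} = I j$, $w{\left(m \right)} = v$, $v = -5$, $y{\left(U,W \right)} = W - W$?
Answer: $-90$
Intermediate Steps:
$y{\left(U,W \right)} = 0$
$w{\left(m \right)} = -5$
$J{\left(E \right)} = 9$ ($J{\left(E \right)} = \left(1 - 4\right)^{2} = \left(-3\right)^{2} = 9$)
$w{\left(2 \right)} J{\left(y{\left(5,6 \right)} \right)} 2 = \left(-5\right) 9 \cdot 2 = \left(-45\right) 2 = -90$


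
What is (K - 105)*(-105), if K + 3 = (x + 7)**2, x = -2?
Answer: 8715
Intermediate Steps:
K = 22 (K = -3 + (-2 + 7)**2 = -3 + 5**2 = -3 + 25 = 22)
(K - 105)*(-105) = (22 - 105)*(-105) = -83*(-105) = 8715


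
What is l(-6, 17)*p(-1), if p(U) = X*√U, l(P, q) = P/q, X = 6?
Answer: -36*I/17 ≈ -2.1176*I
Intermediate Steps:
p(U) = 6*√U
l(-6, 17)*p(-1) = (-6/17)*(6*√(-1)) = (-6*1/17)*(6*I) = -36*I/17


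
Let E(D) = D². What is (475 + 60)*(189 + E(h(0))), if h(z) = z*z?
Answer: 101115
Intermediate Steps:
h(z) = z²
(475 + 60)*(189 + E(h(0))) = (475 + 60)*(189 + (0²)²) = 535*(189 + 0²) = 535*(189 + 0) = 535*189 = 101115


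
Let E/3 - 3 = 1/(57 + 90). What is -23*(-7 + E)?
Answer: -2277/49 ≈ -46.469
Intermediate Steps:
E = 442/49 (E = 9 + 3/(57 + 90) = 9 + 3/147 = 9 + 3*(1/147) = 9 + 1/49 = 442/49 ≈ 9.0204)
-23*(-7 + E) = -23*(-7 + 442/49) = -23*99/49 = -2277/49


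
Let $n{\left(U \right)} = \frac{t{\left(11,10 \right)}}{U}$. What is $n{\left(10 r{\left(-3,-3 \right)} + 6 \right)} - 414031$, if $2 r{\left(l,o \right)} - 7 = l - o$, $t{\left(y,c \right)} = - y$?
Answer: $- \frac{16975282}{41} \approx -4.1403 \cdot 10^{5}$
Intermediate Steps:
$r{\left(l,o \right)} = \frac{7}{2} + \frac{l}{2} - \frac{o}{2}$ ($r{\left(l,o \right)} = \frac{7}{2} + \frac{l - o}{2} = \frac{7}{2} + \left(\frac{l}{2} - \frac{o}{2}\right) = \frac{7}{2} + \frac{l}{2} - \frac{o}{2}$)
$n{\left(U \right)} = - \frac{11}{U}$ ($n{\left(U \right)} = \frac{\left(-1\right) 11}{U} = - \frac{11}{U}$)
$n{\left(10 r{\left(-3,-3 \right)} + 6 \right)} - 414031 = - \frac{11}{10 \left(\frac{7}{2} + \frac{1}{2} \left(-3\right) - - \frac{3}{2}\right) + 6} - 414031 = - \frac{11}{10 \left(\frac{7}{2} - \frac{3}{2} + \frac{3}{2}\right) + 6} - 414031 = - \frac{11}{10 \cdot \frac{7}{2} + 6} - 414031 = - \frac{11}{35 + 6} - 414031 = - \frac{11}{41} - 414031 = - \frac{16975282}{41}$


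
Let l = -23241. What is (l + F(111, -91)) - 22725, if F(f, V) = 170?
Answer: -45796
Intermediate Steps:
(l + F(111, -91)) - 22725 = (-23241 + 170) - 22725 = -23071 - 22725 = -45796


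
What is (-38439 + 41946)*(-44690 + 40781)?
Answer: -13708863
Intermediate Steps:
(-38439 + 41946)*(-44690 + 40781) = 3507*(-3909) = -13708863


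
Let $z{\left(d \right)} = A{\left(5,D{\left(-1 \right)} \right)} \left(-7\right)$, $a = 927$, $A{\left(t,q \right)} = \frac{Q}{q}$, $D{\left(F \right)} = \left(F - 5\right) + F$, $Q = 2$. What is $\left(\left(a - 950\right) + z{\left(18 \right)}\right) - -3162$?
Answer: $3141$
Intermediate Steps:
$D{\left(F \right)} = -5 + 2 F$ ($D{\left(F \right)} = \left(-5 + F\right) + F = -5 + 2 F$)
$A{\left(t,q \right)} = \frac{2}{q}$
$z{\left(d \right)} = 2$ ($z{\left(d \right)} = \frac{2}{-5 + 2 \left(-1\right)} \left(-7\right) = \frac{2}{-5 - 2} \left(-7\right) = \frac{2}{-7} \left(-7\right) = 2 \left(- \frac{1}{7}\right) \left(-7\right) = \left(- \frac{2}{7}\right) \left(-7\right) = 2$)
$\left(\left(a - 950\right) + z{\left(18 \right)}\right) - -3162 = \left(\left(927 - 950\right) + 2\right) - -3162 = \left(-23 + 2\right) + 3162 = -21 + 3162 = 3141$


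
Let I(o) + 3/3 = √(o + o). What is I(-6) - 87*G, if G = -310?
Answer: 26969 + 2*I*√3 ≈ 26969.0 + 3.4641*I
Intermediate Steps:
I(o) = -1 + √2*√o (I(o) = -1 + √(o + o) = -1 + √(2*o) = -1 + √2*√o)
I(-6) - 87*G = (-1 + √2*√(-6)) - 87*(-310) = (-1 + √2*(I*√6)) + 26970 = (-1 + 2*I*√3) + 26970 = 26969 + 2*I*√3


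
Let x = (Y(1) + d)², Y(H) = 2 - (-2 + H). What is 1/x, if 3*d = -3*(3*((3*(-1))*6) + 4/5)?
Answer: 25/78961 ≈ 0.00031661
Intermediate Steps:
Y(H) = 4 - H (Y(H) = 2 + (2 - H) = 4 - H)
d = 266/5 (d = (-3*(3*((3*(-1))*6) + 4/5))/3 = (-3*(3*(-3*6) + 4*(⅕)))/3 = (-3*(3*(-18) + ⅘))/3 = (-3*(-54 + ⅘))/3 = (-3*(-266/5))/3 = (⅓)*(798/5) = 266/5 ≈ 53.200)
x = 78961/25 (x = ((4 - 1*1) + 266/5)² = ((4 - 1) + 266/5)² = (3 + 266/5)² = (281/5)² = 78961/25 ≈ 3158.4)
1/x = 1/(78961/25) = 25/78961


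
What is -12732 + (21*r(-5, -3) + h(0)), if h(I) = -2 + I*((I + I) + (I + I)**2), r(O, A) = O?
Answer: -12839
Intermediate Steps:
h(I) = -2 + I*(2*I + 4*I**2) (h(I) = -2 + I*(2*I + (2*I)**2) = -2 + I*(2*I + 4*I**2))
-12732 + (21*r(-5, -3) + h(0)) = -12732 + (21*(-5) + (-2 + 2*0**2 + 4*0**3)) = -12732 + (-105 + (-2 + 2*0 + 4*0)) = -12732 + (-105 + (-2 + 0 + 0)) = -12732 + (-105 - 2) = -12732 - 107 = -12839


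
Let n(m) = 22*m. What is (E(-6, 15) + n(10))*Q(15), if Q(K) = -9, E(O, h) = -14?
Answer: -1854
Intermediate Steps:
(E(-6, 15) + n(10))*Q(15) = (-14 + 22*10)*(-9) = (-14 + 220)*(-9) = 206*(-9) = -1854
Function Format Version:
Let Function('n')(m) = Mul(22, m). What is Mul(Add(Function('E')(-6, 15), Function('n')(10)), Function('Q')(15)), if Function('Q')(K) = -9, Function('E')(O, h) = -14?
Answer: -1854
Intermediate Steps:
Mul(Add(Function('E')(-6, 15), Function('n')(10)), Function('Q')(15)) = Mul(Add(-14, Mul(22, 10)), -9) = Mul(Add(-14, 220), -9) = Mul(206, -9) = -1854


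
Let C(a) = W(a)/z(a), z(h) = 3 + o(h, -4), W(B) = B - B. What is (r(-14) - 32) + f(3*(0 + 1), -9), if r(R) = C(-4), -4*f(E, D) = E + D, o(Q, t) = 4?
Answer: -61/2 ≈ -30.500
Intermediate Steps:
W(B) = 0
z(h) = 7 (z(h) = 3 + 4 = 7)
f(E, D) = -D/4 - E/4 (f(E, D) = -(E + D)/4 = -(D + E)/4 = -D/4 - E/4)
C(a) = 0 (C(a) = 0/7 = 0*(⅐) = 0)
r(R) = 0
(r(-14) - 32) + f(3*(0 + 1), -9) = (0 - 32) + (-¼*(-9) - 3*(0 + 1)/4) = -32 + (9/4 - 3/4) = -32 + (9/4 - ¼*3) = -32 + (9/4 - ¾) = -32 + 3/2 = -61/2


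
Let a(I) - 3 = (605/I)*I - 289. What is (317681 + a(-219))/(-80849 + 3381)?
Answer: -79500/19367 ≈ -4.1049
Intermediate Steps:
a(I) = 319 (a(I) = 3 + ((605/I)*I - 289) = 3 + (605 - 289) = 3 + 316 = 319)
(317681 + a(-219))/(-80849 + 3381) = (317681 + 319)/(-80849 + 3381) = 318000/(-77468) = 318000*(-1/77468) = -79500/19367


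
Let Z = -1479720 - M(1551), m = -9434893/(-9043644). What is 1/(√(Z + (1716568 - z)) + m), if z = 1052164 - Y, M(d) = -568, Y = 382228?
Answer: 85325813470092/35374817132595216169 - 163574993597472*I*√108130/35374817132595216169 ≈ 2.412e-6 - 0.0015205*I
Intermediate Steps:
z = 669936 (z = 1052164 - 1*382228 = 1052164 - 382228 = 669936)
m = 9434893/9043644 (m = -9434893*(-1/9043644) = 9434893/9043644 ≈ 1.0433)
Z = -1479152 (Z = -1479720 - 1*(-568) = -1479720 + 568 = -1479152)
1/(√(Z + (1716568 - z)) + m) = 1/(√(-1479152 + (1716568 - 1*669936)) + 9434893/9043644) = 1/(√(-1479152 + (1716568 - 669936)) + 9434893/9043644) = 1/(√(-1479152 + 1046632) + 9434893/9043644) = 1/(√(-432520) + 9434893/9043644) = 1/(2*I*√108130 + 9434893/9043644) = 1/(9434893/9043644 + 2*I*√108130)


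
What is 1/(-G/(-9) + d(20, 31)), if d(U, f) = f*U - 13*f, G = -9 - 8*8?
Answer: 9/1880 ≈ 0.0047872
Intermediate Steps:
G = -73 (G = -9 - 64 = -73)
d(U, f) = -13*f + U*f (d(U, f) = U*f - 13*f = -13*f + U*f)
1/(-G/(-9) + d(20, 31)) = 1/(-1*(-73)/(-9) + 31*(-13 + 20)) = 1/(73*(-1/9) + 31*7) = 1/(-73/9 + 217) = 1/(1880/9) = 9/1880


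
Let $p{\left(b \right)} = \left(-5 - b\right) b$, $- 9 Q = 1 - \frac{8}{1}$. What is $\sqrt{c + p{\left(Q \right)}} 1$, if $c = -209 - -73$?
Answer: $\frac{2 i \sqrt{2845}}{9} \approx 11.853 i$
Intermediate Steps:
$c = -136$ ($c = -209 + 73 = -136$)
$Q = \frac{7}{9}$ ($Q = - \frac{1 - \frac{8}{1}}{9} = - \frac{1 - 8 \cdot 1}{9} = - \frac{1 - 8}{9} = \left(- \frac{1}{9}\right) \left(-7\right) = \frac{7}{9} \approx 0.77778$)
$p{\left(b \right)} = b \left(-5 - b\right)$
$\sqrt{c + p{\left(Q \right)}} 1 = \sqrt{-136 - \frac{7 \left(5 + \frac{7}{9}\right)}{9}} \cdot 1 = \sqrt{-136 - \frac{7}{9} \cdot \frac{52}{9}} \cdot 1 = \sqrt{-136 - \frac{364}{81}} \cdot 1 = \sqrt{- \frac{11380}{81}} \cdot 1 = \frac{2 i \sqrt{2845}}{9} \cdot 1 = \frac{2 i \sqrt{2845}}{9}$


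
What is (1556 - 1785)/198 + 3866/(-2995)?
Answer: -1451323/593010 ≈ -2.4474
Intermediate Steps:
(1556 - 1785)/198 + 3866/(-2995) = -229*1/198 + 3866*(-1/2995) = -229/198 - 3866/2995 = -1451323/593010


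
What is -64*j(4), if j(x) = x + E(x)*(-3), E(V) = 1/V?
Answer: -208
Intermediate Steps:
E(V) = 1/V
j(x) = x - 3/x
-64*j(4) = -64*(4 - 3/4) = -64*(4 - 3*¼) = -64*(4 - ¾) = -64*13/4 = -208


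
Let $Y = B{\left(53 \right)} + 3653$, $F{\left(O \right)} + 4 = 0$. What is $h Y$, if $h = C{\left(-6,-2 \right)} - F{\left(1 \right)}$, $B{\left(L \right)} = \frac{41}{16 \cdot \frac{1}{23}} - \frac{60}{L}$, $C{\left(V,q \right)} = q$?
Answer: $\frac{3146763}{424} \approx 7421.6$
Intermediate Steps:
$F{\left(O \right)} = -4$ ($F{\left(O \right)} = -4 + 0 = -4$)
$B{\left(L \right)} = \frac{943}{16} - \frac{60}{L}$ ($B{\left(L \right)} = \frac{41}{16 \cdot \frac{1}{23}} - \frac{60}{L} = \frac{41}{\frac{16}{23}} - \frac{60}{L} = 41 \cdot \frac{23}{16} - \frac{60}{L} = \frac{943}{16} - \frac{60}{L}$)
$h = 2$ ($h = -2 - -4 = -2 + 4 = 2$)
$Y = \frac{3146763}{848}$ ($Y = \left(\frac{943}{16} - \frac{60}{53}\right) + 3653 = \frac{49019}{848} + 3653 = \frac{3146763}{848} \approx 3710.8$)
$h Y = 2 \cdot \frac{3146763}{848} = \frac{3146763}{424}$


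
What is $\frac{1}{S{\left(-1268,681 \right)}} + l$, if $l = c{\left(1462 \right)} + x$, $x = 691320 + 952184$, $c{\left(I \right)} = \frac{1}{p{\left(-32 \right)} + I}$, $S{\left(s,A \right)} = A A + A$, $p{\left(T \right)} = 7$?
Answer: $\frac{1121305746790103}{682265298} \approx 1.6435 \cdot 10^{6}$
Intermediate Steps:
$S{\left(s,A \right)} = A + A^{2}$ ($S{\left(s,A \right)} = A^{2} + A = A + A^{2}$)
$c{\left(I \right)} = \frac{1}{7 + I}$
$x = 1643504$
$l = \frac{2414307377}{1469}$ ($l = \frac{1}{7 + 1462} + 1643504 = \frac{1}{1469} + 1643504 = \frac{2414307377}{1469} \approx 1.6435 \cdot 10^{6}$)
$\frac{1}{S{\left(-1268,681 \right)}} + l = \frac{1}{681 \left(1 + 681\right)} + \frac{2414307377}{1469} = \frac{1}{681 \cdot 682} + \frac{2414307377}{1469} = \frac{1}{464442} + \frac{2414307377}{1469} = \frac{1121305746790103}{682265298}$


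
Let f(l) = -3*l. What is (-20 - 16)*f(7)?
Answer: 756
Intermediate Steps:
(-20 - 16)*f(7) = (-20 - 16)*(-3*7) = -36*(-21) = 756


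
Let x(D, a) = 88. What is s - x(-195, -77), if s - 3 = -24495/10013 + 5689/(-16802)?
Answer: -476412747/5427046 ≈ -87.785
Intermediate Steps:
s = 1167301/5427046 (s = 3 + (-24495/10013 + 5689/(-16802)) = 3 + (-24495*1/10013 + 5689*(-1/16802)) = 3 + (-24495/10013 - 5689/16802) = 3 - 15113837/5427046 = 1167301/5427046 ≈ 0.21509)
s - x(-195, -77) = 1167301/5427046 - 1*88 = 1167301/5427046 - 88 = -476412747/5427046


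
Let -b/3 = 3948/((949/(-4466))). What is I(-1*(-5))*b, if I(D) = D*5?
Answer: 1322382600/949 ≈ 1.3934e+6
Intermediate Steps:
I(D) = 5*D
b = 52895304/949 (b = -11844/(949/(-4466)) = -11844/(949*(-1/4466)) = -11844/(-949/4466) = -11844*(-4466)/949 = -3*(-17631768/949) = 52895304/949 ≈ 55738.)
I(-1*(-5))*b = (5*(-1*(-5)))*(52895304/949) = (5*5)*(52895304/949) = 25*(52895304/949) = 1322382600/949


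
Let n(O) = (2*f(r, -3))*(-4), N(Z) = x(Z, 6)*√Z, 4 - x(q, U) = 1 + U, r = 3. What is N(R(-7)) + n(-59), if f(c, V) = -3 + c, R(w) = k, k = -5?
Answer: -3*I*√5 ≈ -6.7082*I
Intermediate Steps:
R(w) = -5
x(q, U) = 3 - U (x(q, U) = 4 - (1 + U) = 4 + (-1 - U) = 3 - U)
N(Z) = -3*√Z (N(Z) = (3 - 1*6)*√Z = (3 - 6)*√Z = -3*√Z)
n(O) = 0 (n(O) = (2*(-3 + 3))*(-4) = (2*0)*(-4) = 0*(-4) = 0)
N(R(-7)) + n(-59) = -3*I*√5 + 0 = -3*I*√5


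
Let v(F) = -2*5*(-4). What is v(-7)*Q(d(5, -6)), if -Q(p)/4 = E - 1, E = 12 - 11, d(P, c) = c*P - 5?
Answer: 0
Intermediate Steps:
d(P, c) = -5 + P*c (d(P, c) = P*c - 5 = -5 + P*c)
E = 1
Q(p) = 0 (Q(p) = -4*(1 - 1) = -4*0 = 0)
v(F) = 40 (v(F) = -10*(-4) = 40)
v(-7)*Q(d(5, -6)) = 40*0 = 0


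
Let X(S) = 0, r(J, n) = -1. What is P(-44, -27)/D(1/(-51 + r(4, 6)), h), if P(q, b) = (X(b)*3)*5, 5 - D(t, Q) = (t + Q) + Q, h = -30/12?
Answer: 0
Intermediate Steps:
h = -5/2 (h = -30*1/12 = -5/2 ≈ -2.5000)
D(t, Q) = 5 - t - 2*Q (D(t, Q) = 5 - ((t + Q) + Q) = 5 - ((Q + t) + Q) = 5 - (t + 2*Q) = 5 + (-t - 2*Q) = 5 - t - 2*Q)
P(q, b) = 0 (P(q, b) = (0*3)*5 = 0*5 = 0)
P(-44, -27)/D(1/(-51 + r(4, 6)), h) = 0/(5 - 1/(-51 - 1) - 2*(-5/2)) = 0/(5 - 1/(-52) + 5) = 0/(5 - 1*(-1/52) + 5) = 0/(5 + 1/52 + 5) = 0/(521/52) = 0*(52/521) = 0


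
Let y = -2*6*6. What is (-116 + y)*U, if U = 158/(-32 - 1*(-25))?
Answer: 29704/7 ≈ 4243.4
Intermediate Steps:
y = -72 (y = -12*6 = -72)
U = -158/7 (U = 158/(-32 + 25) = 158/(-7) = 158*(-⅐) = -158/7 ≈ -22.571)
(-116 + y)*U = (-116 - 72)*(-158/7) = -188*(-158/7) = 29704/7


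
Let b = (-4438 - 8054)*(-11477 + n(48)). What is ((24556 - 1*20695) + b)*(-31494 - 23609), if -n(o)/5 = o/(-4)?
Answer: -7859066752575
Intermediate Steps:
n(o) = 5*o/4 (n(o) = -5*o/(-4) = -5*o*(-1)/4 = -(-5)*o/4 = 5*o/4)
b = 142621164 (b = (-4438 - 8054)*(-11477 + (5/4)*48) = -12492*(-11477 + 60) = -12492*(-11417) = 142621164)
((24556 - 1*20695) + b)*(-31494 - 23609) = ((24556 - 1*20695) + 142621164)*(-31494 - 23609) = ((24556 - 20695) + 142621164)*(-55103) = (3861 + 142621164)*(-55103) = 142625025*(-55103) = -7859066752575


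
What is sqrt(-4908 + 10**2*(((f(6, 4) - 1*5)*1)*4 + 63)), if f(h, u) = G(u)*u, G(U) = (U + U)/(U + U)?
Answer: 4*sqrt(62) ≈ 31.496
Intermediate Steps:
G(U) = 1 (G(U) = (2*U)/((2*U)) = (2*U)*(1/(2*U)) = 1)
f(h, u) = u (f(h, u) = 1*u = u)
sqrt(-4908 + 10**2*(((f(6, 4) - 1*5)*1)*4 + 63)) = sqrt(-4908 + 10**2*(((4 - 1*5)*1)*4 + 63)) = sqrt(-4908 + 100*(((4 - 5)*1)*4 + 63)) = sqrt(-4908 + 100*(-1*1*4 + 63)) = sqrt(-4908 + 100*(-1*4 + 63)) = sqrt(-4908 + 100*(-4 + 63)) = sqrt(-4908 + 100*59) = sqrt(-4908 + 5900) = sqrt(992) = 4*sqrt(62)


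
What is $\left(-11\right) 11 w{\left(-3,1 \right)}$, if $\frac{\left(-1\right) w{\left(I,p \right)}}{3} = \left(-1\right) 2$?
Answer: $-726$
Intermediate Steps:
$w{\left(I,p \right)} = 6$ ($w{\left(I,p \right)} = - 3 \left(\left(-1\right) 2\right) = \left(-3\right) \left(-2\right) = 6$)
$\left(-11\right) 11 w{\left(-3,1 \right)} = \left(-11\right) 11 \cdot 6 = \left(-121\right) 6 = -726$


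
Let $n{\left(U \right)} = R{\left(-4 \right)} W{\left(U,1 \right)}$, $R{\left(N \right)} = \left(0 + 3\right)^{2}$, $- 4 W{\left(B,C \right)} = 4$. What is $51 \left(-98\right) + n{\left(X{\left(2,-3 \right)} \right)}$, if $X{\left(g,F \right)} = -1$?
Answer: $-5007$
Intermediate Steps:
$W{\left(B,C \right)} = -1$ ($W{\left(B,C \right)} = \left(- \frac{1}{4}\right) 4 = -1$)
$R{\left(N \right)} = 9$ ($R{\left(N \right)} = 3^{2} = 9$)
$n{\left(U \right)} = -9$ ($n{\left(U \right)} = 9 \left(-1\right) = -9$)
$51 \left(-98\right) + n{\left(X{\left(2,-3 \right)} \right)} = 51 \left(-98\right) - 9 = -4998 - 9 = -5007$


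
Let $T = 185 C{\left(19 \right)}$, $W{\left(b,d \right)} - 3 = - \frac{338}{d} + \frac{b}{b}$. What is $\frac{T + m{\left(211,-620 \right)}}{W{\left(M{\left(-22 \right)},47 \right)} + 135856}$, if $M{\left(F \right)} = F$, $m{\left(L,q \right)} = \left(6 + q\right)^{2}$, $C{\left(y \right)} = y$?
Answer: $\frac{17884017}{6385082} \approx 2.8009$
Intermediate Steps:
$W{\left(b,d \right)} = 4 - \frac{338}{d}$ ($W{\left(b,d \right)} = 3 - \left(\frac{338}{d} - \frac{b}{b}\right) = 3 + \left(- \frac{338}{d} + 1\right) = 3 + \left(1 - \frac{338}{d}\right) = 4 - \frac{338}{d}$)
$T = 3515$ ($T = 185 \cdot 19 = 3515$)
$\frac{T + m{\left(211,-620 \right)}}{W{\left(M{\left(-22 \right)},47 \right)} + 135856} = \frac{3515 + \left(6 - 620\right)^{2}}{\left(4 - \frac{338}{47}\right) + 135856} = \frac{3515 + \left(-614\right)^{2}}{\left(4 - \frac{338}{47}\right) + 135856} = \frac{3515 + 376996}{\left(4 - \frac{338}{47}\right) + 135856} = \frac{380511}{- \frac{150}{47} + 135856} = \frac{380511}{\frac{6385082}{47}} = 380511 \cdot \frac{47}{6385082} = \frac{17884017}{6385082}$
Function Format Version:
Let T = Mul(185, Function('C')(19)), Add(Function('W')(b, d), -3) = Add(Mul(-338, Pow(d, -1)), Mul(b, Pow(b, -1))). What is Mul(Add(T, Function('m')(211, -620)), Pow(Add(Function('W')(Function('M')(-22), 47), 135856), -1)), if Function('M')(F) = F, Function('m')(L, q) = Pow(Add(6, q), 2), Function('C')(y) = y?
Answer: Rational(17884017, 6385082) ≈ 2.8009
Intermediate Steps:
Function('W')(b, d) = Add(4, Mul(-338, Pow(d, -1))) (Function('W')(b, d) = Add(3, Add(Mul(-338, Pow(d, -1)), Mul(b, Pow(b, -1)))) = Add(3, Add(Mul(-338, Pow(d, -1)), 1)) = Add(3, Add(1, Mul(-338, Pow(d, -1)))) = Add(4, Mul(-338, Pow(d, -1))))
T = 3515 (T = Mul(185, 19) = 3515)
Mul(Add(T, Function('m')(211, -620)), Pow(Add(Function('W')(Function('M')(-22), 47), 135856), -1)) = Mul(Add(3515, Pow(Add(6, -620), 2)), Pow(Add(Add(4, Mul(-338, Pow(47, -1))), 135856), -1)) = Mul(Add(3515, Pow(-614, 2)), Pow(Add(Add(4, Mul(-338, Rational(1, 47))), 135856), -1)) = Mul(Add(3515, 376996), Pow(Add(Add(4, Rational(-338, 47)), 135856), -1)) = Mul(380511, Pow(Add(Rational(-150, 47), 135856), -1)) = Mul(380511, Pow(Rational(6385082, 47), -1)) = Mul(380511, Rational(47, 6385082)) = Rational(17884017, 6385082)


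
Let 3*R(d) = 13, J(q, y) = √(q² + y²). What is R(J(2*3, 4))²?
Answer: 169/9 ≈ 18.778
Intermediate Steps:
R(d) = 13/3 (R(d) = (⅓)*13 = 13/3)
R(J(2*3, 4))² = (13/3)² = 169/9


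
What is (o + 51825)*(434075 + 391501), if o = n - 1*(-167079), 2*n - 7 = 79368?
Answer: 213486936204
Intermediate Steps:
n = 79375/2 (n = 7/2 + (½)*79368 = 7/2 + 39684 = 79375/2 ≈ 39688.)
o = 413533/2 (o = 79375/2 - 1*(-167079) = 79375/2 + 167079 = 413533/2 ≈ 2.0677e+5)
(o + 51825)*(434075 + 391501) = (413533/2 + 51825)*(434075 + 391501) = (517183/2)*825576 = 213486936204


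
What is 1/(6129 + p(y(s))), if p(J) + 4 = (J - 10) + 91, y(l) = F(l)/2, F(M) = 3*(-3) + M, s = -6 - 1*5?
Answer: 1/6196 ≈ 0.00016139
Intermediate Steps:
s = -11 (s = -6 - 5 = -11)
F(M) = -9 + M
y(l) = -9/2 + l/2 (y(l) = (-9 + l)/2 = (-9 + l)*(½) = -9/2 + l/2)
p(J) = 77 + J (p(J) = -4 + ((J - 10) + 91) = -4 + ((-10 + J) + 91) = -4 + (81 + J) = 77 + J)
1/(6129 + p(y(s))) = 1/(6129 + (77 + (-9/2 + (½)*(-11)))) = 1/(6129 + (77 + (-9/2 - 11/2))) = 1/(6129 + (77 - 10)) = 1/(6129 + 67) = 1/6196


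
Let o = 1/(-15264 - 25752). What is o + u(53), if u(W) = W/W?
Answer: 41015/41016 ≈ 0.99998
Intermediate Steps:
o = -1/41016 (o = 1/(-41016) = -1/41016 ≈ -2.4381e-5)
u(W) = 1
o + u(53) = -1/41016 + 1 = 41015/41016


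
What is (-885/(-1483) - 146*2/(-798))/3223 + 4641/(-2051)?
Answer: -4314822448/1907103891 ≈ -2.2625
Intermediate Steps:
(-885/(-1483) - 146*2/(-798))/3223 + 4641/(-2051) = (-885*(-1/1483) - 292*(-1/798))*(1/3223) + 4641*(-1/2051) = (885/1483 + 146/399)*(1/3223) - 663/293 = (569633/591717)*(1/3223) - 663/293 = 569633/1907103891 - 663/293 = -4314822448/1907103891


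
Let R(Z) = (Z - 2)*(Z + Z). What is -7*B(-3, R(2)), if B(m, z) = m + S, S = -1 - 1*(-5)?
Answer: -7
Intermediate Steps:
R(Z) = 2*Z*(-2 + Z) (R(Z) = (-2 + Z)*(2*Z) = 2*Z*(-2 + Z))
S = 4 (S = -1 + 5 = 4)
B(m, z) = 4 + m (B(m, z) = m + 4 = 4 + m)
-7*B(-3, R(2)) = -7*(4 - 3) = -7*1 = -7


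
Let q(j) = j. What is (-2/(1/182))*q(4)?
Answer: -1456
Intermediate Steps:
(-2/(1/182))*q(4) = -2/(1/182)*4 = -2/1/182*4 = -2*182*4 = -364*4 = -1456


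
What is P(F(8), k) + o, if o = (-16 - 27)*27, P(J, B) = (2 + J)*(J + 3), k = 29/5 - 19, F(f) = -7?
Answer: -1141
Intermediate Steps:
k = -66/5 (k = 29*(⅕) - 19 = 29/5 - 19 = -66/5 ≈ -13.200)
P(J, B) = (2 + J)*(3 + J)
o = -1161 (o = -43*27 = -1161)
P(F(8), k) + o = (6 + (-7)² + 5*(-7)) - 1161 = (6 + 49 - 35) - 1161 = 20 - 1161 = -1141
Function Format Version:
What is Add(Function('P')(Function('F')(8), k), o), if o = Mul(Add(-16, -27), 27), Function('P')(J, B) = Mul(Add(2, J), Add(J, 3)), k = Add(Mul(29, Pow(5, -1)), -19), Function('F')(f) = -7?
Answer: -1141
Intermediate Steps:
k = Rational(-66, 5) (k = Add(Mul(29, Rational(1, 5)), -19) = Add(Rational(29, 5), -19) = Rational(-66, 5) ≈ -13.200)
Function('P')(J, B) = Mul(Add(2, J), Add(3, J))
o = -1161 (o = Mul(-43, 27) = -1161)
Add(Function('P')(Function('F')(8), k), o) = Add(Add(6, Pow(-7, 2), Mul(5, -7)), -1161) = Add(Add(6, 49, -35), -1161) = Add(20, -1161) = -1141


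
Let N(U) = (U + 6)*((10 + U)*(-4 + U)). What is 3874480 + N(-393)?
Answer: -54969257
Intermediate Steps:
N(U) = (-4 + U)*(6 + U)*(10 + U) (N(U) = (6 + U)*((-4 + U)*(10 + U)) = (-4 + U)*(6 + U)*(10 + U))
3874480 + N(-393) = 3874480 + (-240 + (-393)**3 - 4*(-393) + 12*(-393)**2) = 3874480 + (-240 - 60698457 + 1572 + 12*154449) = 3874480 + (-240 - 60698457 + 1572 + 1853388) = 3874480 - 58843737 = -54969257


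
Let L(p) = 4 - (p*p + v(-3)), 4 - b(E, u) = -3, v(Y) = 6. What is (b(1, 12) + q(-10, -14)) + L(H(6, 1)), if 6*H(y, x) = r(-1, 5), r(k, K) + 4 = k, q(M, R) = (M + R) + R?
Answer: -1213/36 ≈ -33.694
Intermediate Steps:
q(M, R) = M + 2*R
r(k, K) = -4 + k
H(y, x) = -⅚ (H(y, x) = (-4 - 1)/6 = (⅙)*(-5) = -⅚)
b(E, u) = 7 (b(E, u) = 4 - 1*(-3) = 4 + 3 = 7)
L(p) = -2 - p² (L(p) = 4 - (p*p + 6) = 4 - (p² + 6) = 4 - (6 + p²) = 4 + (-6 - p²) = -2 - p²)
(b(1, 12) + q(-10, -14)) + L(H(6, 1)) = (7 + (-10 + 2*(-14))) + (-2 - (-⅚)²) = (7 + (-10 - 28)) + (-2 - 1*25/36) = (7 - 38) + (-2 - 25/36) = -31 - 97/36 = -1213/36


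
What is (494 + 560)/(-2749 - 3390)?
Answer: -1054/6139 ≈ -0.17169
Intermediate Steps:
(494 + 560)/(-2749 - 3390) = 1054/(-6139) = 1054*(-1/6139) = -1054/6139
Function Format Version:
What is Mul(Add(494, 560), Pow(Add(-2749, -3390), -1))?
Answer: Rational(-1054, 6139) ≈ -0.17169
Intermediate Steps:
Mul(Add(494, 560), Pow(Add(-2749, -3390), -1)) = Mul(1054, Pow(-6139, -1)) = Mul(1054, Rational(-1, 6139)) = Rational(-1054, 6139)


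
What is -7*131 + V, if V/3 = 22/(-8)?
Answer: -3701/4 ≈ -925.25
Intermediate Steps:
V = -33/4 (V = 3*(22/(-8)) = 3*(22*(-1/8)) = 3*(-11/4) = -33/4 ≈ -8.2500)
-7*131 + V = -7*131 - 33/4 = -917 - 33/4 = -3701/4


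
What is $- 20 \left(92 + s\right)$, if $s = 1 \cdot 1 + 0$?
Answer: $-1860$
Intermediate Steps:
$s = 1$ ($s = 1 + 0 = 1$)
$- 20 \left(92 + s\right) = - 20 \left(92 + 1\right) = \left(-20\right) 93 = -1860$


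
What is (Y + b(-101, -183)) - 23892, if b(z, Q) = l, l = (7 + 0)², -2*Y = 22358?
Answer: -35022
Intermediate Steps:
Y = -11179 (Y = -½*22358 = -11179)
l = 49 (l = 7² = 49)
b(z, Q) = 49
(Y + b(-101, -183)) - 23892 = (-11179 + 49) - 23892 = -11130 - 23892 = -35022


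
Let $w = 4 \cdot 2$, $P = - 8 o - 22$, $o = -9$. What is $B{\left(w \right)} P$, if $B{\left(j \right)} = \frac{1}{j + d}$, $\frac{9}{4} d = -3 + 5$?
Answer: $\frac{45}{8} \approx 5.625$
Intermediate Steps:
$d = \frac{8}{9}$ ($d = \frac{4 \left(-3 + 5\right)}{9} = \frac{4}{9} \cdot 2 = \frac{8}{9} \approx 0.88889$)
$P = 50$ ($P = \left(-8\right) \left(-9\right) - 22 = 72 - 22 = 50$)
$w = 8$
$B{\left(j \right)} = \frac{1}{\frac{8}{9} + j}$ ($B{\left(j \right)} = \frac{1}{j + \frac{8}{9}} = \frac{1}{\frac{8}{9} + j}$)
$B{\left(w \right)} P = \frac{9}{8 + 9 \cdot 8} \cdot 50 = \frac{9}{8 + 72} \cdot 50 = \frac{9}{80} \cdot 50 = \frac{45}{8}$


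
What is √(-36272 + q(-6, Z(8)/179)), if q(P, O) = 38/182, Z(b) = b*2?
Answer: I*√300366703/91 ≈ 190.45*I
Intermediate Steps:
Z(b) = 2*b
q(P, O) = 19/91 (q(P, O) = 38*(1/182) = 19/91)
√(-36272 + q(-6, Z(8)/179)) = √(-36272 + 19/91) = √(-3300733/91) = I*√300366703/91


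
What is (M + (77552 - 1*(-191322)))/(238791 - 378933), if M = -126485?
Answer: -47463/46714 ≈ -1.0160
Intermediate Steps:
(M + (77552 - 1*(-191322)))/(238791 - 378933) = (-126485 + (77552 - 1*(-191322)))/(238791 - 378933) = (-126485 + (77552 + 191322))/(-140142) = (-126485 + 268874)*(-1/140142) = 142389*(-1/140142) = -47463/46714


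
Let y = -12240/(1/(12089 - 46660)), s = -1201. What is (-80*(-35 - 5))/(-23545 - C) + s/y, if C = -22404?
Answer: -1354078298341/482813054640 ≈ -2.8046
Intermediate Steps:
y = 423149040 (y = -12240/(1/(-34571)) = -12240/(-1/34571) = -12240*(-34571) = 423149040)
(-80*(-35 - 5))/(-23545 - C) + s/y = (-80*(-35 - 5))/(-23545 - 1*(-22404)) - 1201/423149040 = (-80*(-40))/(-23545 + 22404) - 1201*1/423149040 = 3200/(-1141) - 1201/423149040 = 3200*(-1/1141) - 1201/423149040 = -3200/1141 - 1201/423149040 = -1354078298341/482813054640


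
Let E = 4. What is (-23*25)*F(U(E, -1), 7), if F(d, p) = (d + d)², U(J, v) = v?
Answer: -2300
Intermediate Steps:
F(d, p) = 4*d² (F(d, p) = (2*d)² = 4*d²)
(-23*25)*F(U(E, -1), 7) = (-23*25)*(4*(-1)²) = -2300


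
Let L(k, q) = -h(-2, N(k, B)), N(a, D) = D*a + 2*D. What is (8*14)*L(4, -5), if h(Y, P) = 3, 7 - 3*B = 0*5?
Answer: -336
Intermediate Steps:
B = 7/3 (B = 7/3 - 0*5 = 7/3 - 1/3*0 = 7/3 + 0 = 7/3 ≈ 2.3333)
N(a, D) = 2*D + D*a
L(k, q) = -3 (L(k, q) = -1*3 = -3)
(8*14)*L(4, -5) = (8*14)*(-3) = 112*(-3) = -336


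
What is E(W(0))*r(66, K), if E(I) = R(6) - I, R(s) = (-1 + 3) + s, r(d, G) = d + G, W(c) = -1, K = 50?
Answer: 1044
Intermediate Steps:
r(d, G) = G + d
R(s) = 2 + s
E(I) = 8 - I (E(I) = (2 + 6) - I = 8 - I)
E(W(0))*r(66, K) = (8 - 1*(-1))*(50 + 66) = (8 + 1)*116 = 9*116 = 1044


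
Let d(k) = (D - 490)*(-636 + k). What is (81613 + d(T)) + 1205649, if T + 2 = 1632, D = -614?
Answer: 189886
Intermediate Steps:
T = 1630 (T = -2 + 1632 = 1630)
d(k) = 702144 - 1104*k (d(k) = (-614 - 490)*(-636 + k) = -1104*(-636 + k) = 702144 - 1104*k)
(81613 + d(T)) + 1205649 = (81613 + (702144 - 1104*1630)) + 1205649 = (81613 + (702144 - 1799520)) + 1205649 = (81613 - 1097376) + 1205649 = -1015763 + 1205649 = 189886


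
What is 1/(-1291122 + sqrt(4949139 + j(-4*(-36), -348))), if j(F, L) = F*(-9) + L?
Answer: -61482/79380527209 - sqrt(4947495)/1666991071389 ≈ -7.7586e-7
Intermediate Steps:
j(F, L) = L - 9*F (j(F, L) = -9*F + L = L - 9*F)
1/(-1291122 + sqrt(4949139 + j(-4*(-36), -348))) = 1/(-1291122 + sqrt(4949139 + (-348 - (-36)*(-36)))) = 1/(-1291122 + sqrt(4949139 + (-348 - 9*144))) = 1/(-1291122 + sqrt(4949139 + (-348 - 1296))) = 1/(-1291122 + sqrt(4949139 - 1644)) = 1/(-1291122 + sqrt(4947495))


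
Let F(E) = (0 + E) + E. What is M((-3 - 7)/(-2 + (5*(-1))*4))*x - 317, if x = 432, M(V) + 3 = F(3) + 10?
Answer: 5299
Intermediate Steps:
F(E) = 2*E (F(E) = E + E = 2*E)
M(V) = 13 (M(V) = -3 + (2*3 + 10) = -3 + (6 + 10) = -3 + 16 = 13)
M((-3 - 7)/(-2 + (5*(-1))*4))*x - 317 = 13*432 - 317 = 5616 - 317 = 5299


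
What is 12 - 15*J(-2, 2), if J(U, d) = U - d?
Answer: 72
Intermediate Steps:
12 - 15*J(-2, 2) = 12 - 15*(-2 - 1*2) = 12 - 15*(-2 - 2) = 12 - 15*(-4) = 12 + 60 = 72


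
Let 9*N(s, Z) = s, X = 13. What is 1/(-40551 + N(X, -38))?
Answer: -9/364946 ≈ -2.4661e-5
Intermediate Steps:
N(s, Z) = s/9
1/(-40551 + N(X, -38)) = 1/(-40551 + (⅑)*13) = 1/(-40551 + 13/9) = 1/(-364946/9) = -9/364946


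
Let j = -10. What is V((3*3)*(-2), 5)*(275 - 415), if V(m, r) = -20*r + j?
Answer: 15400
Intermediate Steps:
V(m, r) = -10 - 20*r (V(m, r) = -20*r - 10 = -10 - 20*r)
V((3*3)*(-2), 5)*(275 - 415) = (-10 - 20*5)*(275 - 415) = (-10 - 100)*(-140) = -110*(-140) = 15400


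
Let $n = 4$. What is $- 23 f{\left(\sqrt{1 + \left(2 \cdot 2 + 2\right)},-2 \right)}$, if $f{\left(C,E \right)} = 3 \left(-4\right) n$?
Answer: $1104$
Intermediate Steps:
$f{\left(C,E \right)} = -48$ ($f{\left(C,E \right)} = 3 \left(-4\right) 4 = \left(-12\right) 4 = -48$)
$- 23 f{\left(\sqrt{1 + \left(2 \cdot 2 + 2\right)},-2 \right)} = \left(-23\right) \left(-48\right) = 1104$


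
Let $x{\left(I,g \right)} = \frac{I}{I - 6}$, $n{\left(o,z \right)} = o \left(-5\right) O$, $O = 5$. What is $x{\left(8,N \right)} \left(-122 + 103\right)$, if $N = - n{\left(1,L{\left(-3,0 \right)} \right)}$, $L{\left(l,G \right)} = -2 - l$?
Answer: $-76$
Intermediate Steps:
$n{\left(o,z \right)} = - 25 o$ ($n{\left(o,z \right)} = o \left(-5\right) 5 = - 5 o 5 = - 25 o$)
$N = 25$ ($N = - \left(-25\right) 1 = \left(-1\right) \left(-25\right) = 25$)
$x{\left(I,g \right)} = \frac{I}{-6 + I}$
$x{\left(8,N \right)} \left(-122 + 103\right) = \frac{8}{-6 + 8} \left(-122 + 103\right) = \frac{8}{2} \left(-19\right) = 8 \cdot \frac{1}{2} \left(-19\right) = 4 \left(-19\right) = -76$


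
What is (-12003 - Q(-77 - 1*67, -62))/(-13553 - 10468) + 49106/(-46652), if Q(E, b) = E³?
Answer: -23320289473/186771282 ≈ -124.86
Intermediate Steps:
(-12003 - Q(-77 - 1*67, -62))/(-13553 - 10468) + 49106/(-46652) = (-12003 - (-77 - 1*67)³)/(-13553 - 10468) + 49106/(-46652) = (-12003 - (-77 - 67)³)/(-24021) + 49106*(-1/46652) = (-12003 - 1*(-144)³)*(-1/24021) - 24553/23326 = (-12003 - 1*(-2985984))*(-1/24021) - 24553/23326 = (-12003 + 2985984)*(-1/24021) - 24553/23326 = 2973981*(-1/24021) - 24553/23326 = -991327/8007 - 24553/23326 = -23320289473/186771282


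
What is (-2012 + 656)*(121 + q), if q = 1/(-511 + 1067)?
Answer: -22806903/139 ≈ -1.6408e+5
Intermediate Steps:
q = 1/556 ≈ 0.0017986
(-2012 + 656)*(121 + q) = (-2012 + 656)*(121 + 1/556) = -1356*67277/556 = -22806903/139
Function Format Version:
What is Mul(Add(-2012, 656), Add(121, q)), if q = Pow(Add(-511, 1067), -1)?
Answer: Rational(-22806903, 139) ≈ -1.6408e+5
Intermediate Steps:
q = Rational(1, 556) (q = Pow(556, -1) = Rational(1, 556) ≈ 0.0017986)
Mul(Add(-2012, 656), Add(121, q)) = Mul(Add(-2012, 656), Add(121, Rational(1, 556))) = Mul(-1356, Rational(67277, 556)) = Rational(-22806903, 139)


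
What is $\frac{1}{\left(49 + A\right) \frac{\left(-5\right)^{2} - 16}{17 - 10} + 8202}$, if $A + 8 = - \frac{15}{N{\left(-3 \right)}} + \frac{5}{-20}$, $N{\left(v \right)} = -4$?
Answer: $\frac{14}{115629} \approx 0.00012108$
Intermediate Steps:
$A = - \frac{9}{2}$ ($A = -8 + \left(- \frac{15}{-4} + \frac{5}{-20}\right) = -8 + \left(\left(-15\right) \left(- \frac{1}{4}\right) + 5 \left(- \frac{1}{20}\right)\right) = -8 + \left(\frac{15}{4} - \frac{1}{4}\right) = -8 + \frac{7}{2} = - \frac{9}{2} \approx -4.5$)
$\frac{1}{\left(49 + A\right) \frac{\left(-5\right)^{2} - 16}{17 - 10} + 8202} = \frac{1}{\left(49 - \frac{9}{2}\right) \frac{\left(-5\right)^{2} - 16}{17 - 10} + 8202} = \frac{1}{\frac{89 \frac{25 - 16}{7}}{2} + 8202} = \frac{1}{\frac{89 \cdot 9 \cdot \frac{1}{7}}{2} + 8202} = \frac{1}{\frac{89}{2} \cdot \frac{9}{7} + 8202} = \frac{1}{\frac{801}{14} + 8202} = \frac{1}{\frac{115629}{14}} = \frac{14}{115629}$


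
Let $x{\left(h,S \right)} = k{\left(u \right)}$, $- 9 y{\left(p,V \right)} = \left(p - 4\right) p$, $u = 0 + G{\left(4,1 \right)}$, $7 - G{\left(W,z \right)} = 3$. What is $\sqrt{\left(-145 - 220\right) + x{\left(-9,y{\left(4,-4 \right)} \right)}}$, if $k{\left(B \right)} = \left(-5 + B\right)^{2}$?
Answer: $2 i \sqrt{91} \approx 19.079 i$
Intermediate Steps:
$G{\left(W,z \right)} = 4$ ($G{\left(W,z \right)} = 7 - 3 = 4$)
$u = 4$ ($u = 0 + 4 = 4$)
$y{\left(p,V \right)} = - \frac{p \left(-4 + p\right)}{9}$ ($y{\left(p,V \right)} = - \frac{\left(p - 4\right) p}{9} = - \frac{\left(-4 + p\right) p}{9} = - \frac{p \left(-4 + p\right)}{9}$)
$x{\left(h,S \right)} = 1$ ($x{\left(h,S \right)} = \left(-5 + 4\right)^{2} = \left(-1\right)^{2} = 1$)
$\sqrt{\left(-145 - 220\right) + x{\left(-9,y{\left(4,-4 \right)} \right)}} = \sqrt{\left(-145 - 220\right) + 1} = \sqrt{-365 + 1} = \sqrt{-364} = 2 i \sqrt{91}$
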